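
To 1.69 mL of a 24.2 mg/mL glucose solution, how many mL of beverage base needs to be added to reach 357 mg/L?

357 mg/L = 0.357 mg/mL.
V₂ = C₁V₁/C₂ = 24.2 × 1.69 / 0.357 = 115 mL.
Diluent to add = V₂ − V₁ = 115 − 1.69 = 113 mL.

113 mL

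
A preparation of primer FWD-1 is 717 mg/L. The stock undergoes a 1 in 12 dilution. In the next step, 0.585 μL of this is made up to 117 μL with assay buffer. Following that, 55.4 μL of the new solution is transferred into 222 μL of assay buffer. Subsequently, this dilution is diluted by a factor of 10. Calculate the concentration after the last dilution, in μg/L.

Overall dilution factor = 12 × 200 × 5.007 × 10 = 1.20 × 10⁵.
717 mg/L / 1.20 × 10⁵ = 5.97 × 10⁻³ mg/L = 5.97 μg/L.

5.97 μg/L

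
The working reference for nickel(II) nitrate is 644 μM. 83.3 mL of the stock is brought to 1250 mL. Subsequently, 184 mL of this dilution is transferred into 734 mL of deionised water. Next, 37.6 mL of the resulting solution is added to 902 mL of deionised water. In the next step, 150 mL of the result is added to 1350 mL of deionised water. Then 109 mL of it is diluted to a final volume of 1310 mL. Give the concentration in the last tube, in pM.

Overall dilution factor = 15.01 × 4.989 × 24.99 × 10 × 12.02 = 2.25 × 10⁵.
644 μM / 2.25 × 10⁵ = 2.86 × 10⁻³ μM = 2860 pM.

2860 pM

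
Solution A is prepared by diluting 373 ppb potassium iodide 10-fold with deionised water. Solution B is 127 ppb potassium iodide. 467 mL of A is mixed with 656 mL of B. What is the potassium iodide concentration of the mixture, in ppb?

89.7 ppb

C_A = 373 ppb / 10 = 37.3 ppb.
C_mix = (C_A·V_A + C_B·V_B)/(V_A + V_B) = (37.3×467 + 127×656) / 1123 = 89.7 ppb.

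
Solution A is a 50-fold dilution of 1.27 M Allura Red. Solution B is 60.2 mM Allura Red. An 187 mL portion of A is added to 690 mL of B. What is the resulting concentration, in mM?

52.8 mM

C_A = 1.27 M / 50 = 0.0254 M.
C_B = 60.2 mM = 0.0602 M.
C_mix = (C_A·V_A + C_B·V_B)/(V_A + V_B) = (0.0254×187 + 0.0602×690) / 877.0 = 0.0528 M = 52.8 mM.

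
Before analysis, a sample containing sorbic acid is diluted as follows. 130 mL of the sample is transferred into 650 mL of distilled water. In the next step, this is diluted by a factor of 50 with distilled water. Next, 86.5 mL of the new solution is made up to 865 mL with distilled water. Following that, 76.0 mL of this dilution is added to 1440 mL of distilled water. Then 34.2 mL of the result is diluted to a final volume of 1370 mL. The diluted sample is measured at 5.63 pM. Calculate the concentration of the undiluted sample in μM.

Overall dilution factor = 6 × 50 × 10 × 19.95 × 40.06 = 2.40 × 10⁶.
Original = 5.63 pM × 2.40 × 10⁶ = 1.35 × 10⁷ pM = 13.5 μM.

13.5 μM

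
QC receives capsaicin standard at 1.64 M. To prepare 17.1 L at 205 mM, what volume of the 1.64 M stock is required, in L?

2.14 L

205 mM = 0.205 M.
V₁ = C₂V₂/C₁ = 0.205 × 17.1 / 1.64 = 2.14 L.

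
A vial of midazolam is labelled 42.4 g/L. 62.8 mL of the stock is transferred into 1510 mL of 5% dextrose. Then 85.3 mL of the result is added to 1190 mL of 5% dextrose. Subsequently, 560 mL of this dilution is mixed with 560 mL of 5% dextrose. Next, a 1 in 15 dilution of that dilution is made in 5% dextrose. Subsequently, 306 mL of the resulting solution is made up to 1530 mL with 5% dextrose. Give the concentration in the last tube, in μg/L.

Overall dilution factor = 25.04 × 14.95 × 2 × 15 × 5 = 5.62 × 10⁴.
42.4 g/L / 5.62 × 10⁴ = 7.55 × 10⁻⁴ g/L = 755 μg/L.

755 μg/L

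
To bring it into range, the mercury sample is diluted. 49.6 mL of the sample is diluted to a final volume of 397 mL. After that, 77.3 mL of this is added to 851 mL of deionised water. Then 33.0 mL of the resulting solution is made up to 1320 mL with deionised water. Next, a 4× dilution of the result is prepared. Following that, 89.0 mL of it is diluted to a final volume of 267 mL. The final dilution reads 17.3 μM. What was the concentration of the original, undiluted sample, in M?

0.798 M

Overall dilution factor = 8.004 × 12.01 × 40 × 4 × 3 = 4.61 × 10⁴.
Original = 17.3 μM × 4.61 × 10⁴ = 7.98 × 10⁵ μM = 0.798 M.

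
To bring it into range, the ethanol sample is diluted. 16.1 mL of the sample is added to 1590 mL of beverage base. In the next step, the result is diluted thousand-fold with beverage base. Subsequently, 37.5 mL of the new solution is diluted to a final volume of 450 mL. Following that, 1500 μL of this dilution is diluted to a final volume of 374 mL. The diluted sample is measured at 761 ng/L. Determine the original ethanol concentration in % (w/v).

22.7 % (w/v)

Overall dilution factor = 99.76 × 1000 × 12 × 249.3 = 2.98 × 10⁸.
Original = 761 ng/L × 2.98 × 10⁸ = 2.27 × 10¹¹ ng/L = 22.7 % (w/v).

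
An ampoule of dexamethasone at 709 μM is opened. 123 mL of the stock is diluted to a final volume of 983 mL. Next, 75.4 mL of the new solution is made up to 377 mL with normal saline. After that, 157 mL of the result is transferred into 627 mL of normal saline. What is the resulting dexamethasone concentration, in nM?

3550 nM

Overall dilution factor = 7.992 × 5 × 4.994 = 200.
709 μM / 200 = 3.55 μM = 3550 nM.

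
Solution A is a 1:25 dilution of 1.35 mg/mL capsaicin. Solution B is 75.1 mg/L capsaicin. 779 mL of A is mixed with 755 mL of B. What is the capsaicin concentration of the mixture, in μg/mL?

C_A = 1.35 mg/mL / 25 = 0.0540 mg/mL.
C_B = 75.1 mg/L = 0.0751 mg/mL.
C_mix = (C_A·V_A + C_B·V_B)/(V_A + V_B) = (0.0540×779 + 0.0751×755) / 1534 = 0.0644 mg/mL = 64.4 μg/mL.

64.4 μg/mL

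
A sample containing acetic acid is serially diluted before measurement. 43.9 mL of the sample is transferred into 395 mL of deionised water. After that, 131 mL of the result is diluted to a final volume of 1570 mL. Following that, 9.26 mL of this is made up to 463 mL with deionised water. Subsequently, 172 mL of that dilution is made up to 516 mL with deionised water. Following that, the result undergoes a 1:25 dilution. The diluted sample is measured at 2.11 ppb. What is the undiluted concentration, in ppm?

948 ppm

Overall dilution factor = 9.998 × 11.98 × 50 × 3 × 25 = 4.49 × 10⁵.
Original = 2.11 ppb × 4.49 × 10⁵ = 9.48 × 10⁵ ppb = 948 ppm.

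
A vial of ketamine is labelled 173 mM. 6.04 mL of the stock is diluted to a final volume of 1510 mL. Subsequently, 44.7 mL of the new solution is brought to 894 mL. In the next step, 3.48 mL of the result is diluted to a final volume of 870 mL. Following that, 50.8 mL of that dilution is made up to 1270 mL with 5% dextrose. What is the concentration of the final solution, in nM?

5.54 nM

Overall dilution factor = 250 × 20 × 250 × 25 = 3.12 × 10⁷.
173 mM / 3.12 × 10⁷ = 5.54 × 10⁻⁶ mM = 5.54 nM.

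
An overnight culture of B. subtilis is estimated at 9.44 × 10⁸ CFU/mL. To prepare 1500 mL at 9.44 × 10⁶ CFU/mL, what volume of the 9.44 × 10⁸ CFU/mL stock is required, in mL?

V₁ = C₂V₂/C₁ = 9.44 × 10⁶ × 1500 / 9.44 × 10⁸ = 15.0 mL.

15.0 mL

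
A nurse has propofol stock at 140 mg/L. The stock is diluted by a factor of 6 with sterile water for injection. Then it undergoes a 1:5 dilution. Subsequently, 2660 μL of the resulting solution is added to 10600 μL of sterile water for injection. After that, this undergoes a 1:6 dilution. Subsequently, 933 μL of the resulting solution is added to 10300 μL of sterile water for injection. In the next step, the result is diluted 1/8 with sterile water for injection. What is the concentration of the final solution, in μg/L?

1.62 μg/L

Overall dilution factor = 6 × 5 × 4.985 × 6 × 12.04 × 8 = 8.64 × 10⁴.
140 mg/L / 8.64 × 10⁴ = 1.62 × 10⁻³ mg/L = 1.62 μg/L.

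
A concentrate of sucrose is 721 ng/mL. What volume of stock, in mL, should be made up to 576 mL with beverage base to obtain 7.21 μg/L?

5.76 mL

7.21 μg/L = 7.21 ng/mL.
V₁ = C₂V₂/C₁ = 7.21 × 576 / 721 = 5.76 mL.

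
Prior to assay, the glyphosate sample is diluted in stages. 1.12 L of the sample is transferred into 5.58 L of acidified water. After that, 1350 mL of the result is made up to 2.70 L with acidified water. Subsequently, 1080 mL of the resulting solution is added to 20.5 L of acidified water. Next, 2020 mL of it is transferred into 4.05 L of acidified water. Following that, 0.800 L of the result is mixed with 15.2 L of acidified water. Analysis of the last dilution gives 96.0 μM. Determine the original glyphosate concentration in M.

1.38 M

Overall dilution factor = 5.982 × 2 × 19.98 × 3.005 × 20 = 1.44 × 10⁴.
Original = 96.0 μM × 1.44 × 10⁴ = 1.38 × 10⁶ μM = 1.38 M.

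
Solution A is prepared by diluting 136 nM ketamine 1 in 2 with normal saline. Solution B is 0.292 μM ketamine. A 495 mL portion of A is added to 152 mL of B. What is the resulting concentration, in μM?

C_A = 136 nM / 2 = 68.0 nM.
C_B = 0.292 μM = 292 nM.
C_mix = (C_A·V_A + C_B·V_B)/(V_A + V_B) = (68.0×495 + 292×152) / 647.0 = 121 nM = 0.121 μM.

0.121 μM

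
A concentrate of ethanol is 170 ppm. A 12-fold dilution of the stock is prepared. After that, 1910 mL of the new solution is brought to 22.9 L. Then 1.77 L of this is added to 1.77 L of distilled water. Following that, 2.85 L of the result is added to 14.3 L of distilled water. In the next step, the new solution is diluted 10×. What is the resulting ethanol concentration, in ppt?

Overall dilution factor = 12 × 11.99 × 2 × 6.018 × 10 = 1.73 × 10⁴.
170 ppm / 1.73 × 10⁴ = 9.82 × 10⁻³ ppm = 9820 ppt.

9820 ppt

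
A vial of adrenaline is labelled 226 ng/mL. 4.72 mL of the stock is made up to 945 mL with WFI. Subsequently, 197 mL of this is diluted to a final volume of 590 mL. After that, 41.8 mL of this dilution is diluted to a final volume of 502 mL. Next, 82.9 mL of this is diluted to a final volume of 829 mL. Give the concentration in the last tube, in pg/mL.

3.14 pg/mL

Overall dilution factor = 200.2 × 2.995 × 12.01 × 10 = 7.20 × 10⁴.
226 ng/mL / 7.20 × 10⁴ = 3.14 × 10⁻³ ng/mL = 3.14 pg/mL.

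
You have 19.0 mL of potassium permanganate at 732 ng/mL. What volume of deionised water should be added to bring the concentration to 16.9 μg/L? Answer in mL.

804 mL

16.9 μg/L = 16.9 ng/mL.
V₂ = C₁V₁/C₂ = 732 × 19.0 / 16.9 = 823 mL.
Diluent to add = V₂ − V₁ = 823 − 19.0 = 804 mL.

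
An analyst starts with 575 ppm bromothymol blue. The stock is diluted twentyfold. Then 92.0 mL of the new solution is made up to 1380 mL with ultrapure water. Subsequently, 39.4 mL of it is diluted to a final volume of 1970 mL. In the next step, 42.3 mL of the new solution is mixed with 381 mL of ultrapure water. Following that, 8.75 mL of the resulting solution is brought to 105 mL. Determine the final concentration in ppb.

Overall dilution factor = 20 × 15 × 50 × 10.01 × 12 = 1.80 × 10⁶.
575 ppm / 1.80 × 10⁶ = 3.19 × 10⁻⁴ ppm = 0.319 ppb.

0.319 ppb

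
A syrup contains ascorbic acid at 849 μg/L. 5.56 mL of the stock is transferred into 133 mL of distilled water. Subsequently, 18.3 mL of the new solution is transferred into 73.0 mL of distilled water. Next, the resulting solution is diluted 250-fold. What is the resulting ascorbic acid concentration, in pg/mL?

Overall dilution factor = 24.92 × 4.989 × 250 = 3.11 × 10⁴.
849 μg/L / 3.11 × 10⁴ = 0.0273 μg/L = 27.3 pg/mL.

27.3 pg/mL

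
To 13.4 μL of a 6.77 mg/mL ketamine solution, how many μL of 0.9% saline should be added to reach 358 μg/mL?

240 μL

358 μg/mL = 0.358 mg/mL.
V₂ = C₁V₁/C₂ = 6.77 × 13.4 / 0.358 = 253 μL.
Diluent to add = V₂ − V₁ = 253 − 13.4 = 240 μL.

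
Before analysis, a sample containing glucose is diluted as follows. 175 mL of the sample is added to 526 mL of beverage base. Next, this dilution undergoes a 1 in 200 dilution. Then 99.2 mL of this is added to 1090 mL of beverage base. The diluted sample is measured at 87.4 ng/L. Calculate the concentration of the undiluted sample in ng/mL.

839 ng/mL

Overall dilution factor = 4.006 × 200 × 11.99 = 9604.
Original = 87.4 ng/L × 9604 = 8.39 × 10⁵ ng/L = 839 ng/mL.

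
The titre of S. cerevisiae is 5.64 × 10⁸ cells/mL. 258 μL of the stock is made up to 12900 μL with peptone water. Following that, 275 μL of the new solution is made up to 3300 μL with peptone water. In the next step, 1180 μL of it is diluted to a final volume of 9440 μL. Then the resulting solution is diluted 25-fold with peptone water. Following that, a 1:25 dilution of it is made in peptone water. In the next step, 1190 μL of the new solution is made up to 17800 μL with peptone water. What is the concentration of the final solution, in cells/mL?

12.6 cells/mL

Overall dilution factor = 50 × 12 × 8 × 25 × 25 × 14.96 = 4.49 × 10⁷.
5.64 × 10⁸ cells/mL / 4.49 × 10⁷ = 12.6 cells/mL.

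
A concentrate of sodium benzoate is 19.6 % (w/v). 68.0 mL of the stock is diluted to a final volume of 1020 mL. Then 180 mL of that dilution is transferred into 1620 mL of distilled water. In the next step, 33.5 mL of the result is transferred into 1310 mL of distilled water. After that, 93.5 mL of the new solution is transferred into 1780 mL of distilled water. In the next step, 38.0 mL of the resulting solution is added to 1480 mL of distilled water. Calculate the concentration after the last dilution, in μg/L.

Overall dilution factor = 15 × 10 × 40.10 × 20.04 × 39.95 = 4.82 × 10⁶.
19.6 % (w/v) / 4.82 × 10⁶ = 4.07 × 10⁻⁶ % (w/v) = 40.7 μg/L.

40.7 μg/L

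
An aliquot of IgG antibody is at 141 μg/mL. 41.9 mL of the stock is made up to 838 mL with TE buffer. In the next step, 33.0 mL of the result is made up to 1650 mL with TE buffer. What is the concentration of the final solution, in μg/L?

141 μg/L

Overall dilution factor = 20 × 50 = 1000.
141 μg/mL / 1000 = 0.141 μg/mL = 141 μg/L.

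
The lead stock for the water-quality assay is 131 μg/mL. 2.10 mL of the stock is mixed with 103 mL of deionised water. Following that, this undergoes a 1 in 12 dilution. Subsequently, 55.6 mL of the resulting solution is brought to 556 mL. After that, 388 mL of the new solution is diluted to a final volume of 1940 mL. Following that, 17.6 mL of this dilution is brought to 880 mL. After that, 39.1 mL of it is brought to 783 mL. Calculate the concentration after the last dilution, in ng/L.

4.36 ng/L

Overall dilution factor = 50.05 × 12 × 10 × 5 × 50 × 20.03 = 3.01 × 10⁷.
131 μg/mL / 3.01 × 10⁷ = 4.36 × 10⁻⁶ μg/mL = 4.36 ng/L.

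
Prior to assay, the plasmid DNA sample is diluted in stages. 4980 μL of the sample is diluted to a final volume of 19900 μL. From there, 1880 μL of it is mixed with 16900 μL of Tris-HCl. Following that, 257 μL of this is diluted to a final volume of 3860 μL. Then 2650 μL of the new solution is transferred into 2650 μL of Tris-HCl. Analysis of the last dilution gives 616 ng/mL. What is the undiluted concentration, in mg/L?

739 mg/L

Overall dilution factor = 3.996 × 9.989 × 15.02 × 2 = 1199.
Original = 616 ng/mL × 1199 = 7.39 × 10⁵ ng/mL = 739 mg/L.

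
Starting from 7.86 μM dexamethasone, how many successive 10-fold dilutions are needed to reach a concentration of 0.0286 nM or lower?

6

Need 10ⁿ ≥ 2.75 × 10⁵, so n ≥ log(2.75 × 10⁵)/log(10) = 5.44.
Minimum whole steps: n = 6.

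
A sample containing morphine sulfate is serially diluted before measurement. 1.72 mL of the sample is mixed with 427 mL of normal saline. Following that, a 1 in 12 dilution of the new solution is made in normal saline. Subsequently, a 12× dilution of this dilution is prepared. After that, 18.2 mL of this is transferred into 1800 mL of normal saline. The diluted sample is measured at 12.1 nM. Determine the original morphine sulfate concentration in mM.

Overall dilution factor = 249.3 × 12 × 12 × 99.90 = 3.59 × 10⁶.
Original = 12.1 nM × 3.59 × 10⁶ = 4.34 × 10⁷ nM = 43.4 mM.

43.4 mM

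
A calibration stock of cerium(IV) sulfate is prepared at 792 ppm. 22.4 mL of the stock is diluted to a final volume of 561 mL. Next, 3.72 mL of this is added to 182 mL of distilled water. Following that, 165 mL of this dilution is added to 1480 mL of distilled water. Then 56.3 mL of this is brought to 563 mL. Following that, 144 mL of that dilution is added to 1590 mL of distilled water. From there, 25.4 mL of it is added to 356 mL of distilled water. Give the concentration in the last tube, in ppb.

0.0351 ppb

Overall dilution factor = 25.04 × 49.92 × 9.970 × 10 × 12.04 × 15.02 = 2.25 × 10⁷.
792 ppm / 2.25 × 10⁷ = 3.51 × 10⁻⁵ ppm = 0.0351 ppb.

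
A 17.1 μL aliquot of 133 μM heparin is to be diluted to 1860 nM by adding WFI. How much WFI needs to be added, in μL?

1860 nM = 1.86 μM.
V₂ = C₁V₁/C₂ = 133 × 17.1 / 1.86 = 1223 μL.
Diluent to add = V₂ − V₁ = 1223 − 17.1 = 1210 μL.

1210 μL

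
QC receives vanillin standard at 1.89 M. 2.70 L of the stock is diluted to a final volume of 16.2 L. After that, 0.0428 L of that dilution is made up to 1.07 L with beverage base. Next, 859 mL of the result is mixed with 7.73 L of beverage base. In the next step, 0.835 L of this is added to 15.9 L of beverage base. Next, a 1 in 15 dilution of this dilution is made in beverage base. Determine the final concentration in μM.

4.19 μM

Overall dilution factor = 6 × 25 × 9.999 × 20.04 × 15 = 4.51 × 10⁵.
1.89 M / 4.51 × 10⁵ = 4.19 × 10⁻⁶ M = 4.19 μM.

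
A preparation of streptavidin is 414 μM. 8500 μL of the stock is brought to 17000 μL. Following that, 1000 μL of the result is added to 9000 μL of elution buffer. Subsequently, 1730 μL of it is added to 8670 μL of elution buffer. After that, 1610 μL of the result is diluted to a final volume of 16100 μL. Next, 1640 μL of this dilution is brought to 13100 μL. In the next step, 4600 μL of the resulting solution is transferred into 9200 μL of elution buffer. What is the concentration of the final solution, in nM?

14.4 nM

Overall dilution factor = 2 × 10 × 6.012 × 10 × 7.988 × 3 = 2.88 × 10⁴.
414 μM / 2.88 × 10⁴ = 0.0144 μM = 14.4 nM.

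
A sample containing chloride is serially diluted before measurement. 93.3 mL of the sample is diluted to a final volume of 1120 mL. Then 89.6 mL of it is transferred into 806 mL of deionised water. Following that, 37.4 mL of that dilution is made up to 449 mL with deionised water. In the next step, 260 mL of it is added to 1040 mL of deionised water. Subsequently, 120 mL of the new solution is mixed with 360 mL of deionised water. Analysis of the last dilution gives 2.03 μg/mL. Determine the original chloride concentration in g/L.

Overall dilution factor = 12.00 × 9.996 × 12.01 × 5 × 4 = 2.88 × 10⁴.
Original = 2.03 μg/mL × 2.88 × 10⁴ = 5.85 × 10⁴ μg/mL = 58.5 g/L.

58.5 g/L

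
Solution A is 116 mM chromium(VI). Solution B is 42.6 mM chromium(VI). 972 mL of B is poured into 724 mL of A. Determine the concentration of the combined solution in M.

0.0739 M

C_mix = (C_A·V_A + C_B·V_B)/(V_A + V_B) = (116×724 + 42.6×972) / 1696 = 73.9 mM = 0.0739 M.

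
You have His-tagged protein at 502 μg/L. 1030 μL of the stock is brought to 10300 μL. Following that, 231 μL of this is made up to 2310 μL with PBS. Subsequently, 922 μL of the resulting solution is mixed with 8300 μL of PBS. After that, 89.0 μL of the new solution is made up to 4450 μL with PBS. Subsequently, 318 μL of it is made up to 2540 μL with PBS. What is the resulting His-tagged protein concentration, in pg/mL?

Overall dilution factor = 10 × 10 × 10.00 × 50 × 7.987 = 3.99 × 10⁵.
502 μg/L / 3.99 × 10⁵ = 1.26 × 10⁻³ μg/L = 1.26 pg/mL.

1.26 pg/mL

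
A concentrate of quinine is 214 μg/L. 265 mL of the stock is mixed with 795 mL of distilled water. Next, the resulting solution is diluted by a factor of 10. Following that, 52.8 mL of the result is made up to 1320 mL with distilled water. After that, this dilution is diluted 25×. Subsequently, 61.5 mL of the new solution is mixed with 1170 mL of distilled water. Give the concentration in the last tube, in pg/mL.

Overall dilution factor = 4 × 10 × 25 × 25 × 20.02 = 5.01 × 10⁵.
214 μg/L / 5.01 × 10⁵ = 4.27 × 10⁻⁴ μg/L = 0.427 pg/mL.

0.427 pg/mL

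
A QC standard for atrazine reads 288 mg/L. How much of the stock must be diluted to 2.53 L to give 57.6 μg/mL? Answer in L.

0.506 L

57.6 μg/mL = 57.6 mg/L.
V₁ = C₂V₂/C₁ = 57.6 × 2.53 / 288 = 0.506 L.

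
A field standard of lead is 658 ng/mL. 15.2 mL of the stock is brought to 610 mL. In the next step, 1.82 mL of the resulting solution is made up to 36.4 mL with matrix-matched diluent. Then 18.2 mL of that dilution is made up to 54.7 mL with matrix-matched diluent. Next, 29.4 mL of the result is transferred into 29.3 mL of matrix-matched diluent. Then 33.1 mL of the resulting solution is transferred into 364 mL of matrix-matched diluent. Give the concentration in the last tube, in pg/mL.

11.4 pg/mL

Overall dilution factor = 40.13 × 20 × 3.005 × 1.997 × 12.00 = 5.78 × 10⁴.
658 ng/mL / 5.78 × 10⁴ = 0.0114 ng/mL = 11.4 pg/mL.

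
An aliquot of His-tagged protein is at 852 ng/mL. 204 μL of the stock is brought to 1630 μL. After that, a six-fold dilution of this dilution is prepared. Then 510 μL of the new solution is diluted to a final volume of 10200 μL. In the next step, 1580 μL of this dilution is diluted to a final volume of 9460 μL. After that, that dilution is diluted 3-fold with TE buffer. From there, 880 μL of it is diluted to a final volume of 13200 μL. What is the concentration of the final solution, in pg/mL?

3.30 pg/mL

Overall dilution factor = 7.990 × 6 × 20 × 5.987 × 3 × 15 = 2.58 × 10⁵.
852 ng/mL / 2.58 × 10⁵ = 3.30 × 10⁻³ ng/mL = 3.30 pg/mL.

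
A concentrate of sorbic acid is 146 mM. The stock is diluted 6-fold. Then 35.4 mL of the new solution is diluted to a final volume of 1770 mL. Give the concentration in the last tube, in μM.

Overall dilution factor = 6 × 50 = 300.
146 mM / 300 = 0.487 mM = 487 μM.

487 μM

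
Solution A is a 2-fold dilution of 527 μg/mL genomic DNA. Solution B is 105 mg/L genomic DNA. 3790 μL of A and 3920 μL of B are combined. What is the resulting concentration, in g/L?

0.183 g/L

C_A = 527 μg/mL / 2 = 264 μg/mL.
C_B = 105 mg/L = 105 μg/mL.
C_mix = (C_A·V_A + C_B·V_B)/(V_A + V_B) = (264×3790 + 105×3920) / 7710 = 183 μg/mL = 0.183 g/L.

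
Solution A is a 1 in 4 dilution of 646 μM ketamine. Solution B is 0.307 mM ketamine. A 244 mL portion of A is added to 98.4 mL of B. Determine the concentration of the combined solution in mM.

0.203 mM

C_A = 646 μM / 4 = 162 μM.
C_B = 0.307 mM = 307 μM.
C_mix = (C_A·V_A + C_B·V_B)/(V_A + V_B) = (162×244 + 307×98.4) / 342.4 = 203 μM = 0.203 mM.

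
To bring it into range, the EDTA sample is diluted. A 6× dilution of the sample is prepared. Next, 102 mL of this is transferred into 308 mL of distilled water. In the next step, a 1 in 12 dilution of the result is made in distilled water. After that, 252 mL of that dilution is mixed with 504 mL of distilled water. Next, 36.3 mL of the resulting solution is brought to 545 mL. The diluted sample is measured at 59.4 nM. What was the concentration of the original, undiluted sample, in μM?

774 μM

Overall dilution factor = 6 × 4.020 × 12 × 3 × 15.01 = 1.30 × 10⁴.
Original = 59.4 nM × 1.30 × 10⁴ = 7.74 × 10⁵ nM = 774 μM.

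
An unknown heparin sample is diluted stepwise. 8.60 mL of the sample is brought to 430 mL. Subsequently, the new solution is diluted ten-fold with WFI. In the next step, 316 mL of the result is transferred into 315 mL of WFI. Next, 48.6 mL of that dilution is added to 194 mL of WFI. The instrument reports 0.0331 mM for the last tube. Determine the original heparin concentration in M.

Overall dilution factor = 50 × 10 × 1.997 × 4.992 = 4984.
Original = 0.0331 mM × 4984 = 165 mM = 0.165 M.

0.165 M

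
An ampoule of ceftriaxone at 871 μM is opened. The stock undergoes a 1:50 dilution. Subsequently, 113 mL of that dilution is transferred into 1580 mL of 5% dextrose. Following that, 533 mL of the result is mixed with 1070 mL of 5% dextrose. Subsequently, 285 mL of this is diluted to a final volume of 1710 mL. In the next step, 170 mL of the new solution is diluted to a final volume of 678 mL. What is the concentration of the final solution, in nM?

16.2 nM

Overall dilution factor = 50 × 14.98 × 3.008 × 6 × 3.988 = 5.39 × 10⁴.
871 μM / 5.39 × 10⁴ = 0.0162 μM = 16.2 nM.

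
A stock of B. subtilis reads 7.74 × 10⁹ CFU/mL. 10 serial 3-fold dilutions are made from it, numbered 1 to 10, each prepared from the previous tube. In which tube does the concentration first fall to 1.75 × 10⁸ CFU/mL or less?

tube 4

Tube n has concentration 7.74 × 10⁹ CFU/mL / 3ⁿ.
Need 3ⁿ ≥ 7.74 × 10⁹ CFU/mL / 1.75 × 10⁸ CFU/mL = 44.2, so n ≥ 3.45.
First such tube: n = 4.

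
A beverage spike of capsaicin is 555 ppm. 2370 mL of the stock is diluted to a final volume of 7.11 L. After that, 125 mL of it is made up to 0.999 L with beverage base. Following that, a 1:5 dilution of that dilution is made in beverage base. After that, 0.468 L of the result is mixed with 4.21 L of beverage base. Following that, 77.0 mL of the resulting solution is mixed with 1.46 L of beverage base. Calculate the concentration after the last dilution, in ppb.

23.2 ppb

Overall dilution factor = 3 × 7.992 × 5 × 9.996 × 19.96 = 2.39 × 10⁴.
555 ppm / 2.39 × 10⁴ = 0.0232 ppm = 23.2 ppb.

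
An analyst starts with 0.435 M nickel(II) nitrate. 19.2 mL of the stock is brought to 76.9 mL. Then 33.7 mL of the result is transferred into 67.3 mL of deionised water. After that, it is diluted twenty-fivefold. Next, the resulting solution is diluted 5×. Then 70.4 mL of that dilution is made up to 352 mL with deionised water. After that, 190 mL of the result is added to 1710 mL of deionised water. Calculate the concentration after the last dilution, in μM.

5.80 μM

Overall dilution factor = 4.005 × 2.997 × 25 × 5 × 5 × 10 = 7.50 × 10⁴.
0.435 M / 7.50 × 10⁴ = 5.80 × 10⁻⁶ M = 5.80 μM.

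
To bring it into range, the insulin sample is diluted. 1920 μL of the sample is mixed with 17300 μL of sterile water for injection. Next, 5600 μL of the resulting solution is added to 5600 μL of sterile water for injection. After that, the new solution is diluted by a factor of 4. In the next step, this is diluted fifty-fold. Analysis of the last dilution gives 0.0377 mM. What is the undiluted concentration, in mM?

Overall dilution factor = 10.01 × 2 × 4 × 50 = 4004.
Original = 0.0377 mM × 4004 = 151 mM.

151 mM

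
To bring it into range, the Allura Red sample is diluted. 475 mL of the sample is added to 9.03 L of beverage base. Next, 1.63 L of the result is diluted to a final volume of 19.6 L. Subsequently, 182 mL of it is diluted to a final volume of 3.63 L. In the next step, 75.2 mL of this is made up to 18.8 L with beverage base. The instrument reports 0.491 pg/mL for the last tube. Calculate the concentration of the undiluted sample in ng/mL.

589 ng/mL

Overall dilution factor = 20.01 × 12.02 × 19.95 × 250 = 1.20 × 10⁶.
Original = 0.491 pg/mL × 1.20 × 10⁶ = 5.89 × 10⁵ pg/mL = 589 ng/mL.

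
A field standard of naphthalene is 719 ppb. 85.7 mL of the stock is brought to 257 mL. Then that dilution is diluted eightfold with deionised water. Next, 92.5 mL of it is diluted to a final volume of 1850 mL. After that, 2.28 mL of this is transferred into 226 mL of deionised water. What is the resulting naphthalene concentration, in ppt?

Overall dilution factor = 2.999 × 8 × 20 × 100.1 = 4.80 × 10⁴.
719 ppb / 4.80 × 10⁴ = 0.0150 ppb = 15.0 ppt.

15.0 ppt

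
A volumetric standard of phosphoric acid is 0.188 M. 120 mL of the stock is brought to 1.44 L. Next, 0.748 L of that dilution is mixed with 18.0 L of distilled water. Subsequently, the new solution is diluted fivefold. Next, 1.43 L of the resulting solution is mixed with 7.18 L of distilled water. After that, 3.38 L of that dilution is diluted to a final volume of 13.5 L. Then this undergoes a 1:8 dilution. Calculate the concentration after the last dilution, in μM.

0.650 μM

Overall dilution factor = 12 × 25.06 × 5 × 6.021 × 3.994 × 8 = 2.89 × 10⁵.
0.188 M / 2.89 × 10⁵ = 6.50 × 10⁻⁷ M = 0.650 μM.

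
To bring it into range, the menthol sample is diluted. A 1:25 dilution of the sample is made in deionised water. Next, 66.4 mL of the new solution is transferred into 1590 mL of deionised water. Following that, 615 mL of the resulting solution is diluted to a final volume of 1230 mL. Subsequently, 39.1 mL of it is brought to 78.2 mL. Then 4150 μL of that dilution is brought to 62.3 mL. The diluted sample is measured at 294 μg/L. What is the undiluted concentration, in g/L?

Overall dilution factor = 25 × 24.95 × 2 × 2 × 15.01 = 3.74 × 10⁴.
Original = 294 μg/L × 3.74 × 10⁴ = 1.10 × 10⁷ μg/L = 11.0 g/L.

11.0 g/L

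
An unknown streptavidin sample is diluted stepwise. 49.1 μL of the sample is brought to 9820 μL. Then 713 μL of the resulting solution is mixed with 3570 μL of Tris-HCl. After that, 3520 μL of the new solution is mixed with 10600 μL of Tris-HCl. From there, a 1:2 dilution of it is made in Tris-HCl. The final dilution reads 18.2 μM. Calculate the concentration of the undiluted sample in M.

0.175 M

Overall dilution factor = 200 × 6.007 × 4.011 × 2 = 9639.
Original = 18.2 μM × 9639 = 1.75 × 10⁵ μM = 0.175 M.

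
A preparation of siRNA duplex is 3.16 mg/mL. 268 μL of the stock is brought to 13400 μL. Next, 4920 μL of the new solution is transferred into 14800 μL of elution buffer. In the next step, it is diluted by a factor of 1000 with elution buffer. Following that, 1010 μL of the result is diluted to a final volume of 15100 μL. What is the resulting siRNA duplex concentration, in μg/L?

1.05 μg/L

Overall dilution factor = 50 × 4.008 × 1000 × 14.95 = 3.00 × 10⁶.
3.16 mg/mL / 3.00 × 10⁶ = 1.05 × 10⁻⁶ mg/mL = 1.05 μg/L.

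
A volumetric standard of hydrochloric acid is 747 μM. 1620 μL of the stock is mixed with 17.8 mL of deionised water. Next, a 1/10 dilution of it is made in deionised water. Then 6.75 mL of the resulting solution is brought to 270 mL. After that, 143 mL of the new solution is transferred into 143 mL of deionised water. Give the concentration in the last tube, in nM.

Overall dilution factor = 11.99 × 10 × 40 × 2 = 9590.
747 μM / 9590 = 0.0779 μM = 77.9 nM.

77.9 nM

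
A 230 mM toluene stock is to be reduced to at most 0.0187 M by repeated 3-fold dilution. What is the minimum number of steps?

Need 3ⁿ ≥ 12.3, so n ≥ log(12.3)/log(3) = 2.28.
Minimum whole steps: n = 3.

3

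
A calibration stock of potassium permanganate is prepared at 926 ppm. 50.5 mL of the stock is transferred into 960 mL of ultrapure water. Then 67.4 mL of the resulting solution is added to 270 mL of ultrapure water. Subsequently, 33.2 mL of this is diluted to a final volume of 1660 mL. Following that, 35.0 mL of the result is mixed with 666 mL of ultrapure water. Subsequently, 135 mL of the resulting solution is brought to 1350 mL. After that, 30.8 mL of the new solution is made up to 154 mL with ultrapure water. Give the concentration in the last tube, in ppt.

Overall dilution factor = 20.01 × 5.006 × 50 × 20.03 × 10 × 5 = 5.02 × 10⁶.
926 ppm / 5.02 × 10⁶ = 1.85 × 10⁻⁴ ppm = 185 ppt.

185 ppt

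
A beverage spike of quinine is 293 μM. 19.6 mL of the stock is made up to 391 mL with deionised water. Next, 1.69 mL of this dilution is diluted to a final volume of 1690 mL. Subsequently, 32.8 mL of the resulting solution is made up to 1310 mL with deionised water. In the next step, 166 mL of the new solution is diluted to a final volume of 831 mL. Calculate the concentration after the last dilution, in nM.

Overall dilution factor = 19.95 × 1000 × 39.94 × 5.006 = 3.99 × 10⁶.
293 μM / 3.99 × 10⁶ = 7.35 × 10⁻⁵ μM = 0.0735 nM.

0.0735 nM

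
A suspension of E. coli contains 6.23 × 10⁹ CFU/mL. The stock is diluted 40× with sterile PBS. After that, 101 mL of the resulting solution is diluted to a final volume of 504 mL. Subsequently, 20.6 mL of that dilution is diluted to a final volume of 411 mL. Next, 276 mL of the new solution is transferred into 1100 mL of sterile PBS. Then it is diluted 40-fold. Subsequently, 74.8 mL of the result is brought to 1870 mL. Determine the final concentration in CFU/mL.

Overall dilution factor = 40 × 4.990 × 19.95 × 4.986 × 40 × 25 = 1.99 × 10⁷.
6.23 × 10⁹ CFU/mL / 1.99 × 10⁷ = 314 CFU/mL.

314 CFU/mL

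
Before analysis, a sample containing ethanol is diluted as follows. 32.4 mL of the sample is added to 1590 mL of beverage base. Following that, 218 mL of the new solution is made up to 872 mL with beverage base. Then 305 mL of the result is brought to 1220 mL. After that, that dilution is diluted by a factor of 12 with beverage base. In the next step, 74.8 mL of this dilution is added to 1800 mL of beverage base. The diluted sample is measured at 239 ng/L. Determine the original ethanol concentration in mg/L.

Overall dilution factor = 50.07 × 4 × 4 × 12 × 25.06 = 2.41 × 10⁵.
Original = 239 ng/L × 2.41 × 10⁵ = 5.76 × 10⁷ ng/L = 57.6 mg/L.

57.6 mg/L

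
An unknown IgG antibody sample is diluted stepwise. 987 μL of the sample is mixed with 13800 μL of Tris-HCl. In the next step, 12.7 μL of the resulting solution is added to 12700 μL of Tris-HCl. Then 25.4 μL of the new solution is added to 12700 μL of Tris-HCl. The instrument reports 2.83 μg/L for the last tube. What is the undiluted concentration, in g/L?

Overall dilution factor = 14.98 × 1001 × 501 = 7.51 × 10⁶.
Original = 2.83 μg/L × 7.51 × 10⁶ = 2.13 × 10⁷ μg/L = 21.3 g/L.

21.3 g/L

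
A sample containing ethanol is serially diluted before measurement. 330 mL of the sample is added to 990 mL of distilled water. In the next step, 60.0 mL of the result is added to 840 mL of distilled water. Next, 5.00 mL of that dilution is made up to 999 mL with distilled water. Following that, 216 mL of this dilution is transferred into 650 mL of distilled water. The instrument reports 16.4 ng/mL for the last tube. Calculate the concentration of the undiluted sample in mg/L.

Overall dilution factor = 4 × 15 × 199.8 × 4.009 = 4.81 × 10⁴.
Original = 16.4 ng/mL × 4.81 × 10⁴ = 7.88 × 10⁵ ng/mL = 788 mg/L.

788 mg/L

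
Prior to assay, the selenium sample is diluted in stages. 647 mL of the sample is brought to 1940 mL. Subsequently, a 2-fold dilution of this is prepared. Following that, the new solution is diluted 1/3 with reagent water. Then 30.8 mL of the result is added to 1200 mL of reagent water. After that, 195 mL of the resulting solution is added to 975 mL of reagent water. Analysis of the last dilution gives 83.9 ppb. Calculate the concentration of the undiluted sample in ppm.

362 ppm

Overall dilution factor = 2.998 × 2 × 3 × 39.96 × 6 = 4314.
Original = 83.9 ppb × 4314 = 3.62 × 10⁵ ppb = 362 ppm.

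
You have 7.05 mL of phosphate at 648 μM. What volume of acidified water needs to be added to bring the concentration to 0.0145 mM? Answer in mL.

308 mL

0.0145 mM = 14.5 μM.
V₂ = C₁V₁/C₂ = 648 × 7.05 / 14.5 = 315 mL.
Diluent to add = V₂ − V₁ = 315 − 7.05 = 308 mL.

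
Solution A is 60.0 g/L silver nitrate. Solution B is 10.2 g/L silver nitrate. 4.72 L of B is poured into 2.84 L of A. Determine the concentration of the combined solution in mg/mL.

28.9 mg/mL

C_mix = (C_A·V_A + C_B·V_B)/(V_A + V_B) = (60.0×2.84 + 10.2×4.72) / 7.560 = 28.9 g/L = 28.9 mg/mL.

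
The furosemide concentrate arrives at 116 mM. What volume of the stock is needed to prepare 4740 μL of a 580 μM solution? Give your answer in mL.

580 μM = 0.580 mM.
V₁ = C₂V₂/C₁ = 0.580 × 4740 / 116 = 23.7 μL = 0.0237 mL.

0.0237 mL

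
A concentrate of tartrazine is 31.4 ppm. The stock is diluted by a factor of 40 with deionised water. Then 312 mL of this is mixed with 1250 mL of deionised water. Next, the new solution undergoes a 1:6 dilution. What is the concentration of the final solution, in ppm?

Overall dilution factor = 40 × 5.006 × 6 = 1202.
31.4 ppm / 1202 = 0.0261 ppm.

0.0261 ppm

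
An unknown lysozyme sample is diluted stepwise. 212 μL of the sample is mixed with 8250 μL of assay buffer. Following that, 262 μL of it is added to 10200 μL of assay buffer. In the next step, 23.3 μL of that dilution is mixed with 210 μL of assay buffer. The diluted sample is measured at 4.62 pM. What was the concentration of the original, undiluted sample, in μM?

Overall dilution factor = 39.92 × 39.93 × 10.01 = 1.60 × 10⁴.
Original = 4.62 pM × 1.60 × 10⁴ = 7.37 × 10⁴ pM = 0.0737 μM.

0.0737 μM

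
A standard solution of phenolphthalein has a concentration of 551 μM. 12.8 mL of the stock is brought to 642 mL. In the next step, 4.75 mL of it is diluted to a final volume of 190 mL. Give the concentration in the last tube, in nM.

Overall dilution factor = 50.16 × 40 = 2006.
551 μM / 2006 = 0.275 μM = 275 nM.

275 nM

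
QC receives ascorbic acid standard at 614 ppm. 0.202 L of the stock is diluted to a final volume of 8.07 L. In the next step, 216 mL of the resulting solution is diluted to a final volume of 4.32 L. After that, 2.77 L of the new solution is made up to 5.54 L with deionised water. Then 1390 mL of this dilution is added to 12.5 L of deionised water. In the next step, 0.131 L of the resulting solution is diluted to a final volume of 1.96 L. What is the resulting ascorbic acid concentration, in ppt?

Overall dilution factor = 39.95 × 20 × 2 × 9.993 × 14.96 = 2.39 × 10⁵.
614 ppm / 2.39 × 10⁵ = 2.57 × 10⁻³ ppm = 2570 ppt.

2570 ppt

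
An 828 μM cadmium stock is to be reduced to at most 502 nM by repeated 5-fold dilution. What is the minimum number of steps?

Need 5ⁿ ≥ 1649, so n ≥ log(1649)/log(5) = 4.60.
Minimum whole steps: n = 5.

5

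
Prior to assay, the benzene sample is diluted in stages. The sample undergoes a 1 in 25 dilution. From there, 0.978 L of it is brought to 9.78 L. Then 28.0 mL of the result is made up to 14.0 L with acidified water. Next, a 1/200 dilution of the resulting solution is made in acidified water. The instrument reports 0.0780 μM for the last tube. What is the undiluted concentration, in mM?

Overall dilution factor = 25 × 10 × 500 × 200 = 2.50 × 10⁷.
Original = 0.0780 μM × 2.50 × 10⁷ = 1.95 × 10⁶ μM = 1950 mM.

1950 mM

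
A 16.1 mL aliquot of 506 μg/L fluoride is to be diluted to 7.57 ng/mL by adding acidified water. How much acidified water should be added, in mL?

1060 mL

7.57 ng/mL = 7.57 μg/L.
V₂ = C₁V₁/C₂ = 506 × 16.1 / 7.57 = 1076 mL.
Diluent to add = V₂ − V₁ = 1076 − 16.1 = 1060 mL.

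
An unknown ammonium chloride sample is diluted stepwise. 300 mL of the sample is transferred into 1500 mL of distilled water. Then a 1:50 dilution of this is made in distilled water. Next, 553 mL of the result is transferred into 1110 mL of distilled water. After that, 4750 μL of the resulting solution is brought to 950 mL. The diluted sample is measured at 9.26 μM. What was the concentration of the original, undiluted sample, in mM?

Overall dilution factor = 6 × 50 × 3.007 × 200 = 1.80 × 10⁵.
Original = 9.26 μM × 1.80 × 10⁵ = 1.67 × 10⁶ μM = 1670 mM.

1670 mM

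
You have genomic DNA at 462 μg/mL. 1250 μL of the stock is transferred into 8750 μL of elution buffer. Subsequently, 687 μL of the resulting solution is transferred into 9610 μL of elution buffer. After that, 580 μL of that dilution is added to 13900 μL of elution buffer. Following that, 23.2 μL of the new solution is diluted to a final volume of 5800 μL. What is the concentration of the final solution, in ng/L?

Overall dilution factor = 8 × 14.99 × 24.97 × 250 = 7.48 × 10⁵.
462 μg/mL / 7.48 × 10⁵ = 6.17 × 10⁻⁴ μg/mL = 617 ng/L.

617 ng/L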